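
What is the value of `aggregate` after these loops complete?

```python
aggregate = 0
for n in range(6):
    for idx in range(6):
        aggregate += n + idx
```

Sum of all n+idx for n,idx in 6x6
`aggregate` takes the values: 0 → 1 → 3 → 6 → 10 → 15 → 16 → 18 → 21 → 25 → 30 → 36 → 38 → 41 → 45 → 50 → 56 → 63 → 66 → 70 → 75 → 81 → 88 → 96 → 100 → 105 → 111 → 118 → 126 → 135 → 140 → 146 → 153 → 161 → 170 → 180

Answer: 180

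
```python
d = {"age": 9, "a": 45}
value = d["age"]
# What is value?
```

Trace:
`d = {"age": 9, "a": 45}` → d = {'age': 9, 'a': 45}
`value = d["age"]` → value = 9
So value = 9

Answer: 9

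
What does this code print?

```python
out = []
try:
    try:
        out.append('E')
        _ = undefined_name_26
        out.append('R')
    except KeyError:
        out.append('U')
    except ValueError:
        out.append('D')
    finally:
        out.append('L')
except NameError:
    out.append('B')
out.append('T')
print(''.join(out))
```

Execution trace: 'E' (try body) → 'L' (finally) → 'B' (outer except NameError) → 'T' (after the try/except). Output: ELBT

Answer: ELBT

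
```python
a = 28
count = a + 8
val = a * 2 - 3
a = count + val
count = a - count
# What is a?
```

Trace:
`a = 28` → a = 28
`count = a + 8` → count = 36
`val = a * 2 - 3` → val = 53
`a = count + val` → a = 89
`count = a - count` → count = 53
So a = 89

Answer: 89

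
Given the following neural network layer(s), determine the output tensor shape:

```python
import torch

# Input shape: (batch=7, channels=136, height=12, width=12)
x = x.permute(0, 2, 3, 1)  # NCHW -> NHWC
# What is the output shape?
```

Input: (7, 136, 12, 12) -> Output: (7, 12, 12, 136)

Answer: (7, 12, 12, 136)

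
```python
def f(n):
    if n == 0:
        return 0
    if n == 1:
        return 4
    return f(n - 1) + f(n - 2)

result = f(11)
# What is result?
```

Build up from base cases: f(0)=0, f(1)=4, f(2)=4, f(3)=8, f(4)=12, f(5)=20, f(6)=32, ..., f(11)=356

Answer: 356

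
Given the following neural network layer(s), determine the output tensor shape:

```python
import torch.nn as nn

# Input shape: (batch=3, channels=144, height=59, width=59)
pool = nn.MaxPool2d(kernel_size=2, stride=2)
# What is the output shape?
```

Input: (3, 144, 59, 59) -> Output: (3, 144, 29, 29)

Answer: (3, 144, 29, 29)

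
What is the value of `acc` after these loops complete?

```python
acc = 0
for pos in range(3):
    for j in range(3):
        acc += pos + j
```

Sum of all pos+j for pos,j in 3x3
`acc` takes the values: 0 → 1 → 3 → 4 → 6 → 9 → 11 → 14 → 18

Answer: 18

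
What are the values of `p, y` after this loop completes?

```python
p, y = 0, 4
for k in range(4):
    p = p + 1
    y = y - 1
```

p goes 0→4, y goes 4→0
`p, y` takes the values: (0, 4) → (1, 4) → (1, 3) → (2, 3) → (2, 2) → (3, 2) → (3, 1) → (4, 1) → (4, 0)

Answer: 4, 0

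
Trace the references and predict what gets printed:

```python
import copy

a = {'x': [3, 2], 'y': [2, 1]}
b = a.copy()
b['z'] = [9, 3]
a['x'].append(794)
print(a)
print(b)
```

Key concept: shallow copy of dict with mutable values.
Step by step:
`a = {'x': [3, 2], 'y': [2, 1]}` → a = {'x': [3, 2], 'y': [2, 1]}
`b = a.copy()` → b = {'x': [3, 2], 'y': [2, 1]}
`b['z'] = [9, 3]` → b = {'x': [3, 2], 'y': [2, 1], 'z': [9, 3]}
`a['x'].append(794)` → a = {'x': [3, 2, 794], 'y': [2, 1]}; b = {'x': [3, 2, 794], 'y': [2, 1], 'z': [9, 3]}
`print(a)` → prints {'x': [3, 2, 794], 'y': [2, 1]}
`print(b)` → prints {'x': [3, 2, 794], 'y': [2, 1], 'z': [9, 3]}

Answer:
{'x': [3, 2, 794], 'y': [2, 1]}
{'x': [3, 2, 794], 'y': [2, 1], 'z': [9, 3]}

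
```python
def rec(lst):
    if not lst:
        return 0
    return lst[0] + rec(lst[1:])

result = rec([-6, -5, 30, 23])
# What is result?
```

(-6) + (-5) + 30 + 23 + 0 = 42

Answer: 42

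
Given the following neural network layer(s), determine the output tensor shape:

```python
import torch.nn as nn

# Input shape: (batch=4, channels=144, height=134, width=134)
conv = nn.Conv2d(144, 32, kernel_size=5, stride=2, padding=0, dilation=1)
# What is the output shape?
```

Input: (4, 144, 134, 134) -> Output: (4, 32, 65, 65)

Answer: (4, 32, 65, 65)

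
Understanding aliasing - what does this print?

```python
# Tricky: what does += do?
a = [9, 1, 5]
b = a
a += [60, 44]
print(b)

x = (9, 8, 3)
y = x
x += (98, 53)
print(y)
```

Key concept: += behavior differs for mutable vs immutable.
Step by step:
`a = [9, 1, 5]` → a = [9, 1, 5]
`b = a` → b = [9, 1, 5] (same object as a)
`a += [60, 44]` → a = [9, 1, 5, 60, 44] (same object as b); b = [9, 1, 5, 60, 44] (same object as a)
`print(b)` → prints [9, 1, 5, 60, 44]
`x = (9, 8, 3)` → x = (9, 8, 3)
`y = x` → y = (9, 8, 3)
`x += (98, 53)` → x = (9, 8, 3, 98, 53)
`print(y)` → prints (9, 8, 3)

Answer:
[9, 1, 5, 60, 44]
(9, 8, 3)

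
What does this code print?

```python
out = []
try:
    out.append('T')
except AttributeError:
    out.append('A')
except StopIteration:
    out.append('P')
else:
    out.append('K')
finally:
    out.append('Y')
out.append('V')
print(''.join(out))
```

Execution trace: 'T' (try body, no exception) → 'K' (else) → 'Y' (finally) → 'V' (after the try/except). Output: TKYV

Answer: TKYV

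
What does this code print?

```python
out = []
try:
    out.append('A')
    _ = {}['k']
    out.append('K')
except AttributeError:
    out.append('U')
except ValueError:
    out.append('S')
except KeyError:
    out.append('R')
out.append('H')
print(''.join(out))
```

Execution trace: 'A' (try body) → 'R' (except KeyError) → 'H' (after the try/except). Output: ARH

Answer: ARH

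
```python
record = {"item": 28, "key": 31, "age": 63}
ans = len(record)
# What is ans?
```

Trace:
`record = {"item": 28, "key": 31, "age": 63}` → record = {'item': 28, 'key': 31, 'age': 63}
`ans = len(record)` → ans = 3
So ans = 3

Answer: 3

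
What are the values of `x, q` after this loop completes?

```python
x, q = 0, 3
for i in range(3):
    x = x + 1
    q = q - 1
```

x goes 0→3, q goes 3→0
`x, q` takes the values: (0, 3) → (1, 3) → (1, 2) → (2, 2) → (2, 1) → (3, 1) → (3, 0)

Answer: 3, 0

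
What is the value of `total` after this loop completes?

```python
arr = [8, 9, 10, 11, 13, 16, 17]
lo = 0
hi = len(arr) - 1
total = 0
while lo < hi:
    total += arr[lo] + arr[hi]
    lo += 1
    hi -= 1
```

Sum of pairs from ends
`total` takes the values: 0 → 25 → 50 → 73

Answer: 73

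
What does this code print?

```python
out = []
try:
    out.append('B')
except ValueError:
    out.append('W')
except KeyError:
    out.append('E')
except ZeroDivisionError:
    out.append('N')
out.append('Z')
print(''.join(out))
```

Execution trace: 'B' (try body, no exception) → 'Z' (after the try/except). Output: BZ

Answer: BZ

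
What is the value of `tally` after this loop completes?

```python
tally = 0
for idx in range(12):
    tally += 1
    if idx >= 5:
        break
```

Loop breaks when idx reaches 5, tally is 6
`tally` takes the values: 0 → 1 → 2 → 3 → 4 → 5 → 6

Answer: 6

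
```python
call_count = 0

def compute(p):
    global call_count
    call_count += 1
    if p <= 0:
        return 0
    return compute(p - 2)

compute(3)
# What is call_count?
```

Linear recursion stepping by 2: 3 calls from p=3 down to ≤0.

Answer: 3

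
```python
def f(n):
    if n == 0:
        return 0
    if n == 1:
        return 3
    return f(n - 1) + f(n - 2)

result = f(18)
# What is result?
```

Build up from base cases: f(0)=0, f(1)=3, f(2)=3, f(3)=6, f(4)=9, f(5)=15, f(6)=24, ..., f(18)=7752

Answer: 7752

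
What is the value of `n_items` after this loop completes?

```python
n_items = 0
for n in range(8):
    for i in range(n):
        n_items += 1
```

Triangle number: 0+1+2+...+7
`n_items` takes the values: 0 → 1 → 2 → 3 → 4 → 5 → 6 → 7 → 8 → 9 → 10 → 11 → 12 → 13 → 14 → 15 → 16 → 17 → 18 → 19 → 20 → 21 → 22 → 23 → 24 → 25 → 26 → 27 → 28

Answer: 28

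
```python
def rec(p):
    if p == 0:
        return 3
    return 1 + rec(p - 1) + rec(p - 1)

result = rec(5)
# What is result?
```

rec(p) = 1 + 2·rec(p-1), rec(0)=3. Closed form: (3+1)·2^5 - 1 = 127.

Answer: 127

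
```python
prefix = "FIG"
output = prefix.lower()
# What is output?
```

Trace:
`prefix = "FIG"` → prefix = 'FIG'
`output = prefix.lower()` → output = 'fig'
So output = 'fig'

Answer: 'fig'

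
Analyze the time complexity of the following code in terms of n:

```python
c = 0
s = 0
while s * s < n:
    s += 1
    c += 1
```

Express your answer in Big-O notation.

Each loop level contributes: √n. Multiplying the contributions gives O(√n).

Answer: O(√n)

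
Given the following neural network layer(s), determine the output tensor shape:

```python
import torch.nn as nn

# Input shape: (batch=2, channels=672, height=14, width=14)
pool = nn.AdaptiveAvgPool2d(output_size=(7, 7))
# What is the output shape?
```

Input: (2, 672, 14, 14) -> Output: (2, 672, 7, 7)

Answer: (2, 672, 7, 7)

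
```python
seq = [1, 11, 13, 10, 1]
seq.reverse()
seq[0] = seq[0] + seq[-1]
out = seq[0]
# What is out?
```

Trace:
`seq = [1, 11, 13, 10, 1]` → seq = [1, 11, 13, 10, 1]
`seq.reverse()` → seq = [1, 10, 13, 11, 1]
`seq[0] = seq[0] + seq[-1]` → seq = [2, 10, 13, 11, 1]
`out = seq[0]` → out = 2
So out = 2

Answer: 2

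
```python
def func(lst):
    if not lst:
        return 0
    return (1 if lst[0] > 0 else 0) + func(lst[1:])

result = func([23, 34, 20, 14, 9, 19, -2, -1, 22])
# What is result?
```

Count of positive elements in [23, 34, 20, 14, 9, 19, -2, -1, 22] = 7

Answer: 7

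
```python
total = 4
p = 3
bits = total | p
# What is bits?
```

Trace:
`total = 4` → total = 4
`p = 3` → p = 3
`bits = total | p` → bits = 7
So bits = 7

Answer: 7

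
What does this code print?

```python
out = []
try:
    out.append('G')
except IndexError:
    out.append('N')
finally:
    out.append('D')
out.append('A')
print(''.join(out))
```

Execution trace: 'G' (try body, no exception) → 'D' (finally) → 'A' (after the try/except). Output: GDA

Answer: GDA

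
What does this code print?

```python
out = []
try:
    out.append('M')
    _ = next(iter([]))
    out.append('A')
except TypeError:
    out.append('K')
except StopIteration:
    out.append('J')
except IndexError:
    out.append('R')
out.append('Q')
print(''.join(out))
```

Execution trace: 'M' (try body) → 'J' (except StopIteration) → 'Q' (after the try/except). Output: MJQ

Answer: MJQ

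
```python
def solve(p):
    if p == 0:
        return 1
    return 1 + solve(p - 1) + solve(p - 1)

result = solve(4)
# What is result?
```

solve(p) = 1 + 2·solve(p-1), solve(0)=1. Closed form: (1+1)·2^4 - 1 = 31.

Answer: 31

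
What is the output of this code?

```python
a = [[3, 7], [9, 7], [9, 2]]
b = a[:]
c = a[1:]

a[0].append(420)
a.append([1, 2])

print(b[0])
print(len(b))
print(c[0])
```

Key concept: slice with nested mutation.
Step by step:
`a = [[3, 7], [9, 7], [9, 2]]` → a = [[3, 7], [9, 7], [9, 2]]
`b = a[:]` → b = [[3, 7], [9, 7], [9, 2]]
`c = a[1:]` → c = [[9, 7], [9, 2]]
`a[0].append(420)` → a = [[3, 7, 420], [9, 7], [9, 2]]; b = [[3, 7, 420], [9, 7], [9, 2]]
`a.append([1, 2])` → a = [[3, 7, 420], [9, 7], [9, 2], [1, 2]]
`print(b[0])` → prints [3, 7, 420]
`print(len(b))` → prints 3
`print(c[0])` → prints [9, 7]

Answer:
[3, 7, 420]
3
[9, 7]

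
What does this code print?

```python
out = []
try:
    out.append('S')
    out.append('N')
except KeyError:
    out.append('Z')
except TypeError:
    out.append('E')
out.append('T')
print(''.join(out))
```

Execution trace: 'S' (try body) → 'N' (try body, no exception) → 'T' (after the try/except). Output: SNT

Answer: SNT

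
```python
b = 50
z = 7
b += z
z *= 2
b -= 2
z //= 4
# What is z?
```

Trace:
`b = 50` → b = 50
`z = 7` → z = 7
`b += z` → b = 57
`z *= 2` → z = 14
`b -= 2` → b = 55
`z //= 4` → z = 3
So z = 3

Answer: 3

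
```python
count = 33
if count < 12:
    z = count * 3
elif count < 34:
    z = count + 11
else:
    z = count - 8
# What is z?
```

Trace:
`count = 33` → count = 33
`if count < 12: ...` → count < 12 is False, count < 34 is True → z = 44
So z = 44

Answer: 44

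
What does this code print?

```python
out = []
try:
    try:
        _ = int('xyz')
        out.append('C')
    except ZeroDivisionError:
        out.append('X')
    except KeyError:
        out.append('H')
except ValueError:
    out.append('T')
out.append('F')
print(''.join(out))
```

Execution trace: 'T' (outer except ValueError) → 'F' (after the try/except). Output: TF

Answer: TF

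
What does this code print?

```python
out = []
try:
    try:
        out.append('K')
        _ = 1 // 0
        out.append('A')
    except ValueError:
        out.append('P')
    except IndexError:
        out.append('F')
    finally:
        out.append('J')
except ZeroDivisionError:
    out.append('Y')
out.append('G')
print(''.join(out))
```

Execution trace: 'K' (try body) → 'J' (finally) → 'Y' (outer except ZeroDivisionError) → 'G' (after the try/except). Output: KJYG

Answer: KJYG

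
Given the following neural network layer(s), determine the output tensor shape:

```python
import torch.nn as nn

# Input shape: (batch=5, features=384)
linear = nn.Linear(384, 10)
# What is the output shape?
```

Input: (5, 384) -> Output: (5, 10)

Answer: (5, 10)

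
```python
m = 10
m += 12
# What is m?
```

Trace:
`m = 10` → m = 10
`m += 12` → m = 22
So m = 22

Answer: 22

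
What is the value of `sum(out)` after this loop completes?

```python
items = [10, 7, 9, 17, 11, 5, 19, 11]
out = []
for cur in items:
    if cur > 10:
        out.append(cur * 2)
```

Sum of doubled values > 10
`out` takes the values: [] → [34] → [34, 22] → [34, 22, 38] → [34, 22, 38, 22]
So `sum(out)` = 116

Answer: 116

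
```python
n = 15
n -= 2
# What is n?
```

Trace:
`n = 15` → n = 15
`n -= 2` → n = 13
So n = 13

Answer: 13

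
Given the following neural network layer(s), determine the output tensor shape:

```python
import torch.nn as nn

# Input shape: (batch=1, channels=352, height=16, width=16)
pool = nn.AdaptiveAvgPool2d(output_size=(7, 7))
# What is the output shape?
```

Input: (1, 352, 16, 16) -> Output: (1, 352, 7, 7)

Answer: (1, 352, 7, 7)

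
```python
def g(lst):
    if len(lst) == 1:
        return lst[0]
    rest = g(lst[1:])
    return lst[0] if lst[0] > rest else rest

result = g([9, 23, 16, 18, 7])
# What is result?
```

Recursive max over [9, 23, 16, 18, 7] = 23

Answer: 23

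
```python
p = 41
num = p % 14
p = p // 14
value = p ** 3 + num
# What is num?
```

Trace:
`p = 41` → p = 41
`num = p % 14` → num = 13
`p = p // 14` → p = 2
`value = p ** 3 + num` → value = 21
So num = 13

Answer: 13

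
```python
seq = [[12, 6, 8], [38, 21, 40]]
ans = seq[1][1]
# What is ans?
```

Trace:
`seq = [[12, 6, 8], [38, 21, 40]]` → seq = [[12, 6, 8], [38, 21, 40]]
`ans = seq[1][1]` → ans = 21
So ans = 21

Answer: 21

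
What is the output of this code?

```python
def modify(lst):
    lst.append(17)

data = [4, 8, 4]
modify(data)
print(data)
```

Key concept: function modifies passed list.
Step by step:
`data = [4, 8, 4]` → data = [4, 8, 4]
`modify(data)` → data = [4, 8, 4, 17]
`print(data)` → prints [4, 8, 4, 17]

Answer: [4, 8, 4, 17]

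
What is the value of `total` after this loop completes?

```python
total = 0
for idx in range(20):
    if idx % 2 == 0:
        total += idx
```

Sum of even numbers 0 to 19
`total` takes the values: 0 → 2 → 6 → 12 → 20 → 30 → 42 → 56 → 72 → 90

Answer: 90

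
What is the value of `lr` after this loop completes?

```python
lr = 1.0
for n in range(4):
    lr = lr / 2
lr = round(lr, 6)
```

Halving LR 4 times: 1 / 2^4
`lr` takes the values: 1.0 → 0.5 → 0.25 → 0.125 → 0.0625

Answer: 0.0625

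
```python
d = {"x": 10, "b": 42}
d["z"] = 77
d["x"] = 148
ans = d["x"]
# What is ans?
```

Trace:
`d = {"x": 10, "b": 42}` → d = {'x': 10, 'b': 42}
`d["z"] = 77` → d = {'x': 10, 'b': 42, 'z': 77}
`d["x"] = 148` → d = {'x': 148, 'b': 42, 'z': 77}
`ans = d["x"]` → ans = 148
So ans = 148

Answer: 148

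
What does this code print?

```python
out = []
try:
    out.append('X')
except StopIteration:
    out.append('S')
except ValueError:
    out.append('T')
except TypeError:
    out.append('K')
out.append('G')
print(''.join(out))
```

Execution trace: 'X' (try body, no exception) → 'G' (after the try/except). Output: XG

Answer: XG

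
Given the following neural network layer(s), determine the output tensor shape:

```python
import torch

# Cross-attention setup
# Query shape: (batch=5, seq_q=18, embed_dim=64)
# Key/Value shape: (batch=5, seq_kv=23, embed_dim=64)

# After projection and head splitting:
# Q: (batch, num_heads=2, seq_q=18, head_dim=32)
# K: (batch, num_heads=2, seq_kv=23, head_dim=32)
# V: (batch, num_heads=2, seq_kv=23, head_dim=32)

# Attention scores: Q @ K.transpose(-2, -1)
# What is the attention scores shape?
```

Input: (5, 18, 64) -> Output: (5, 2, 18, 23)

Answer: (5, 2, 18, 23)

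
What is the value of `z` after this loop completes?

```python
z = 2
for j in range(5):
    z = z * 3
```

Multiply by 3, 5 times: 2 * 3^5 = 486
`z` takes the values: 2 → 6 → 18 → 54 → 162 → 486

Answer: 486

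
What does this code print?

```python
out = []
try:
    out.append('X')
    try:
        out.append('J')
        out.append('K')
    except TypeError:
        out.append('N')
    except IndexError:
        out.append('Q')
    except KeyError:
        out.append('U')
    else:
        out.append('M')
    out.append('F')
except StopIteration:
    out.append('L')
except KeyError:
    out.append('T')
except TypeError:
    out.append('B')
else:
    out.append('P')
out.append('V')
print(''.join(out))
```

Execution trace: 'X' (try body) → 'J' (inner try body) → 'K' (inner try body, no exception) → 'M' (inner else) → 'F' (try body, no exception) → 'P' (else) → 'V' (after the try/except). Output: XJKMFPV

Answer: XJKMFPV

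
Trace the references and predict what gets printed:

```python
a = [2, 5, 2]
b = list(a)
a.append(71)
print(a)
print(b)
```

Key concept: list() constructor creates copy.
Step by step:
`a = [2, 5, 2]` → a = [2, 5, 2]
`b = list(a)` → b = [2, 5, 2]
`a.append(71)` → a = [2, 5, 2, 71]
`print(a)` → prints [2, 5, 2, 71]
`print(b)` → prints [2, 5, 2]

Answer:
[2, 5, 2, 71]
[2, 5, 2]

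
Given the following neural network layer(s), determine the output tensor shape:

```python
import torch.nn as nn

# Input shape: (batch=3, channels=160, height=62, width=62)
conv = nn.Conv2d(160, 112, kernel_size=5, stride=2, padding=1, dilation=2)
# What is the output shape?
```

Input: (3, 160, 62, 62) -> Output: (3, 112, 28, 28)

Answer: (3, 112, 28, 28)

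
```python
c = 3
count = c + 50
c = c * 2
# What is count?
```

Trace:
`c = 3` → c = 3
`count = c + 50` → count = 53
`c = c * 2` → c = 6
So count = 53

Answer: 53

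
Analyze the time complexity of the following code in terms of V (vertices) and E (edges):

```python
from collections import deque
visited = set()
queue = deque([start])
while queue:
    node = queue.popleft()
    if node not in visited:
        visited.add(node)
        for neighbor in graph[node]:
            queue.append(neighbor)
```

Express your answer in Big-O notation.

This is Breadth-first search on a graph. Time complexity: O(V + E).

Answer: O(V + E)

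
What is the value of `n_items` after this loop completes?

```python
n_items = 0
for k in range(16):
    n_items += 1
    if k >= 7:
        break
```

Loop breaks when k reaches 7, n_items is 8
`n_items` takes the values: 0 → 1 → 2 → 3 → 4 → 5 → 6 → 7 → 8

Answer: 8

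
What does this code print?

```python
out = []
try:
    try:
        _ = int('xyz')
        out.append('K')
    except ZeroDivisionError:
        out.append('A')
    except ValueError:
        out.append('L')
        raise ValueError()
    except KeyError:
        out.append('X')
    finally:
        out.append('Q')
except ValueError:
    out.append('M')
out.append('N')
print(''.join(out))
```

Execution trace: 'L' (inner except ValueError) → 'Q' (inner finally) → 'M' (outer except ValueError) → 'N' (after the try/except). Output: LQMN

Answer: LQMN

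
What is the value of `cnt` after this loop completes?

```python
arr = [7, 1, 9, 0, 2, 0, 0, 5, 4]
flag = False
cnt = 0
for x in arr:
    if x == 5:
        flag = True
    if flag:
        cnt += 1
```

Count elements after first 5 in [7, 1, 9, 0, 2, 0, 0, 5, 4]
`cnt` takes the values: 0 → 1 → 2

Answer: 2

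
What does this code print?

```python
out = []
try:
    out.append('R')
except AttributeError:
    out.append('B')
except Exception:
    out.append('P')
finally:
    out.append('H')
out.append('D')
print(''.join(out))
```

Execution trace: 'R' (try body, no exception) → 'H' (finally) → 'D' (after the try/except). Output: RHD

Answer: RHD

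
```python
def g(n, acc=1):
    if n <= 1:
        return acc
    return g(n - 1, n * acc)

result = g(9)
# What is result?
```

Accumulator trace (n, acc): (9, 1) -> (8, 9) -> (7, 72) -> (6, 504) -> (5, 3024) -> (4, 15120) -> (3, 60480) -> (2, 181440) -> (1, 362880) -> return 362880

Answer: 362880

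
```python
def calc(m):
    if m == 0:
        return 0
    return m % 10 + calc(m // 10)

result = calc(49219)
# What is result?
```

Sum of digits of 49219: 9 + 1 + 2 + 9 + 4 = 25

Answer: 25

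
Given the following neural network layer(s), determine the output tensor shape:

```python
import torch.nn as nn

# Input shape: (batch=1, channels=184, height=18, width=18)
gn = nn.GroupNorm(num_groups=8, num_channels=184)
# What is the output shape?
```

Input: (1, 184, 18, 18) -> Output: (1, 184, 18, 18)

Answer: (1, 184, 18, 18)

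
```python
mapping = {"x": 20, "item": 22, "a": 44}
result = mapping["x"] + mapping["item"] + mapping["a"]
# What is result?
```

Trace:
`mapping = {"x": 20, "item": 22, "a": 44}` → mapping = {'x': 20, 'item': 22, 'a': 44}
`result = mapping["x"] + mapping["item"] + mapping["a"]` → result = 86
So result = 86

Answer: 86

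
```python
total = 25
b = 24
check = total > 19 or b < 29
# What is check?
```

Trace:
`total = 25` → total = 25
`b = 24` → b = 24
`check = total > 19 or b < 29` → check = True
So check = True

Answer: True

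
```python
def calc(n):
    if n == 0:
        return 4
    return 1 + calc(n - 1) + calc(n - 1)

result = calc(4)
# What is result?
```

calc(n) = 1 + 2·calc(n-1), calc(0)=4. Closed form: (4+1)·2^4 - 1 = 79.

Answer: 79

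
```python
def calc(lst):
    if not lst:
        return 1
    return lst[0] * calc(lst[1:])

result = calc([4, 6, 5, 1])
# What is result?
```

Product over [4, 6, 5, 1] = 4 * 6 * 5 * 1 = 120

Answer: 120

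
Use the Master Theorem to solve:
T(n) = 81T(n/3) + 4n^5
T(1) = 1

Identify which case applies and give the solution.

a=81, b=3, f(n)=4n^5. log_3(81) = 4. Since c=5 > 4 and the regularity condition holds (81(n/3)^5 = (81/3^5)n^5 with 81/3^5 < 1), Case 3 applies: T(n) = Θ(f(n)) = O(n^5).

Answer: O(n^5) - Case 3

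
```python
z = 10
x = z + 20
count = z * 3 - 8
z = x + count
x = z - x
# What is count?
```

Trace:
`z = 10` → z = 10
`x = z + 20` → x = 30
`count = z * 3 - 8` → count = 22
`z = x + count` → z = 52
`x = z - x` → x = 22
So count = 22

Answer: 22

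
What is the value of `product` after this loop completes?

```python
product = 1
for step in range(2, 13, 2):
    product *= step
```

Product of even numbers 2 to 12
`product` takes the values: 1 → 2 → 8 → 48 → 384 → 3840 → 46080

Answer: 46080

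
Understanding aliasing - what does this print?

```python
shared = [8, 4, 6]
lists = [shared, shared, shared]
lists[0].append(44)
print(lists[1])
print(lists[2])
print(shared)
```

Key concept: list of same reference.
Step by step:
`shared = [8, 4, 6]` → shared = [8, 4, 6]
`lists = [shared, shared, shared]` → lists = [[8, 4, 6], [8, 4, 6], [8, 4, 6]]
`lists[0].append(44)` → shared = [8, 4, 6, 44]; lists = [[8, 4, 6, 44], [8, 4, 6, 44], [8, 4, 6, 44]]
`print(lists[1])` → prints [8, 4, 6, 44]
`print(lists[2])` → prints [8, 4, 6, 44]
`print(shared)` → prints [8, 4, 6, 44]

Answer:
[8, 4, 6, 44]
[8, 4, 6, 44]
[8, 4, 6, 44]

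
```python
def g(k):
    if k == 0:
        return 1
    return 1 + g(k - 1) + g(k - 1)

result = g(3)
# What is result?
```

g(k) = 1 + 2·g(k-1), g(0)=1. Closed form: (1+1)·2^3 - 1 = 15.

Answer: 15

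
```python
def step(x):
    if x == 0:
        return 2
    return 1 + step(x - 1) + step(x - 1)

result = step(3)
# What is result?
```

step(x) = 1 + 2·step(x-1), step(0)=2. Closed form: (2+1)·2^3 - 1 = 23.

Answer: 23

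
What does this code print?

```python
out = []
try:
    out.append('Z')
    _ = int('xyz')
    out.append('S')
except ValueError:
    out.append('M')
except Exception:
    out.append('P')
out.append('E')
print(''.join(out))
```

Execution trace: 'Z' (try body) → 'M' (except ValueError) → 'E' (after the try/except). Output: ZME

Answer: ZME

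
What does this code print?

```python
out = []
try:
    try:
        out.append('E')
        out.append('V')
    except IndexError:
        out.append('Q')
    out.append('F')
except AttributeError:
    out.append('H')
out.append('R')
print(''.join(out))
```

Execution trace: 'E' (inner try body) → 'V' (inner try body, no exception) → 'F' (try body, no exception) → 'R' (after the try/except). Output: EVFR

Answer: EVFR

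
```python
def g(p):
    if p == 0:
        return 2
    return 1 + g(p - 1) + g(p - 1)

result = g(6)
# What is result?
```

g(p) = 1 + 2·g(p-1), g(0)=2. Closed form: (2+1)·2^6 - 1 = 191.

Answer: 191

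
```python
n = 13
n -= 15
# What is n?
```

Trace:
`n = 13` → n = 13
`n -= 15` → n = -2
So n = -2

Answer: -2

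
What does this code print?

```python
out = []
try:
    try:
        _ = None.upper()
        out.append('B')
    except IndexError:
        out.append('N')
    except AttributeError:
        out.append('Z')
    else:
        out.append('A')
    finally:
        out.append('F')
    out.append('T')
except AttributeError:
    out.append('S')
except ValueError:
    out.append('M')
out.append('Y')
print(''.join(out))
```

Execution trace: 'Z' (inner except AttributeError) → 'F' (inner finally) → 'T' (try body, no exception) → 'Y' (after the try/except). Output: ZFTY

Answer: ZFTY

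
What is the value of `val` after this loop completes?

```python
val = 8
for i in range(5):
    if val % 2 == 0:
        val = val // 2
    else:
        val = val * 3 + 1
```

Collatz-style transformation from 8
`val` takes the values: 8 → 4 → 2 → 1 → 4 → 2

Answer: 2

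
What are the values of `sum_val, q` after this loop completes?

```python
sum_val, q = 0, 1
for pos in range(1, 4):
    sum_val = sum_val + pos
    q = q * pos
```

Sum and factorial of 1 to 3
`sum_val, q` takes the values: (0, 1) → (1, 1) → (3, 1) → (3, 2) → (6, 2) → (6, 6)

Answer: 6, 6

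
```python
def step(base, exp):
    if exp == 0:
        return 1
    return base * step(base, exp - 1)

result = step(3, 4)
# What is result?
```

step(3, 4) = 3 * 3 * 3 * 3 = 81

Answer: 81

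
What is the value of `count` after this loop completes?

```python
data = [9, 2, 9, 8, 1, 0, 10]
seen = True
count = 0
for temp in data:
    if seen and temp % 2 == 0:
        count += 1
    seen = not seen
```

Count even values at even positions
`count` takes the values: 0 → 1

Answer: 1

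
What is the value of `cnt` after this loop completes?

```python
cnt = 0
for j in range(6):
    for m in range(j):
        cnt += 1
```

Triangle number: 0+1+2+...+5
`cnt` takes the values: 0 → 1 → 2 → 3 → 4 → 5 → 6 → 7 → 8 → 9 → 10 → 11 → 12 → 13 → 14 → 15

Answer: 15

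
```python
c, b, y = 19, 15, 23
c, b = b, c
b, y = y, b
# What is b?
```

Trace:
`c, b, y = 19, 15, 23` → c = 19; b = 15; y = 23
`c, b = b, c` → c = 15; b = 19
`b, y = y, b` → b = 23; y = 19
So b = 23

Answer: 23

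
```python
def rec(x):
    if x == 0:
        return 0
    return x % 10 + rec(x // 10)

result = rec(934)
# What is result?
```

Sum of digits of 934: 4 + 3 + 9 = 16

Answer: 16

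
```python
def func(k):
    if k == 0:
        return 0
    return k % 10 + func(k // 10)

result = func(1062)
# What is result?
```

Sum of digits of 1062: 2 + 6 + 0 + 1 = 9

Answer: 9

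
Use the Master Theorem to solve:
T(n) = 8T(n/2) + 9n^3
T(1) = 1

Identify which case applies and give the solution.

a=8, b=2, f(n)=9n^3. log_2(8) = 3. Since c=3 = 3, Case 2 applies: T(n) = Θ(n^log_b(a) · log n) = O(n^3 log n).

Answer: O(n^3 log n) - Case 2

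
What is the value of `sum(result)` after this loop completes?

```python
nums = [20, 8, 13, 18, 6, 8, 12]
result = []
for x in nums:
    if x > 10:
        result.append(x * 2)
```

Sum of doubled values > 10
`result` takes the values: [] → [40] → [40, 26] → [40, 26, 36] → [40, 26, 36, 24]
So `sum(result)` = 126

Answer: 126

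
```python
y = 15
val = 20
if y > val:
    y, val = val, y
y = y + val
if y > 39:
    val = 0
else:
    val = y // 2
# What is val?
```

Trace:
`y = 15` → y = 15
`val = 20` → val = 20
`if y > val: ...` → y > val is False → no variable changes
`y = y + val` → y = 35
`if y > 39: ...` → y > 39 is False, take else branch → val = 17
So val = 17

Answer: 17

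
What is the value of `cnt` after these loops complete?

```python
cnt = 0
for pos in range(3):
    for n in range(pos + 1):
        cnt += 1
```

Triangle: 1 + 2 + ... + 3
`cnt` takes the values: 0 → 1 → 2 → 3 → 4 → 5 → 6

Answer: 6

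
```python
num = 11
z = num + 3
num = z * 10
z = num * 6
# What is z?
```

Trace:
`num = 11` → num = 11
`z = num + 3` → z = 14
`num = z * 10` → num = 140
`z = num * 6` → z = 840
So z = 840

Answer: 840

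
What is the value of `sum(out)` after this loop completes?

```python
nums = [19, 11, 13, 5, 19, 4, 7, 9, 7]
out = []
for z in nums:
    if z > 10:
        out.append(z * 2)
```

Sum of doubled values > 10
`out` takes the values: [] → [38] → [38, 22] → [38, 22, 26] → [38, 22, 26, 38]
So `sum(out)` = 124

Answer: 124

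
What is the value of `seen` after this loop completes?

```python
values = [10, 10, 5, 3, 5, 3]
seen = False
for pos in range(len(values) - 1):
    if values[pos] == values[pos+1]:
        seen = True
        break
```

Check consecutive duplicates in [10, 10, 5, 3, 5, 3]
`seen` takes the values: False → True

Answer: True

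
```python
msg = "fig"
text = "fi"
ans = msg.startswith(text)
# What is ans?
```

Trace:
`msg = "fig"` → msg = 'fig'
`text = "fi"` → text = 'fi'
`ans = msg.startswith(text)` → ans = True
So ans = True

Answer: True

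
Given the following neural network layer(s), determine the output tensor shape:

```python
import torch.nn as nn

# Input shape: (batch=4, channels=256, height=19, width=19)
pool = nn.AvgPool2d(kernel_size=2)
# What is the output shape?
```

Input: (4, 256, 19, 19) -> Output: (4, 256, 9, 9)

Answer: (4, 256, 9, 9)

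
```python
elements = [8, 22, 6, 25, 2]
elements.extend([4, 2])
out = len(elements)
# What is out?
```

Trace:
`elements = [8, 22, 6, 25, 2]` → elements = [8, 22, 6, 25, 2]
`elements.extend([4, 2])` → elements = [8, 22, 6, 25, 2, 4, 2]
`out = len(elements)` → out = 7
So out = 7

Answer: 7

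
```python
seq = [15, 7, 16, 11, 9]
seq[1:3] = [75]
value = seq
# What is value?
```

Trace:
`seq = [15, 7, 16, 11, 9]` → seq = [15, 7, 16, 11, 9]
`seq[1:3] = [75]` → seq = [15, 75, 11, 9]
`value = seq` → value = [15, 75, 11, 9]
So value = [15, 75, 11, 9]

Answer: [15, 75, 11, 9]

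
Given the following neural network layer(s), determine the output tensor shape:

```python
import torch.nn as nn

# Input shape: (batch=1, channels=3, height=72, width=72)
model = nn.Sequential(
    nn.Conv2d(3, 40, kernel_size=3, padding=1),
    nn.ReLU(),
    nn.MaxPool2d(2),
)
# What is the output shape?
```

Input: (1, 3, 72, 72) -> after Conv2d: (1, 40, 72, 72) -> after ReLU: (1, 40, 72, 72) -> Output: (1, 40, 36, 36)

Answer: (1, 40, 36, 36)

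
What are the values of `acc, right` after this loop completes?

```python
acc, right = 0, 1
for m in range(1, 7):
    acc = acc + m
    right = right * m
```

Sum and factorial of 1 to 6
`acc, right` takes the values: (0, 1) → (1, 1) → (3, 1) → (3, 2) → (6, 2) → (6, 6) → (10, 6) → (10, 24) → (15, 24) → (15, 120) → (21, 120) → (21, 720)

Answer: 21, 720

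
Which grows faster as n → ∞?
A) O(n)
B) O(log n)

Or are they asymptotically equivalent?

O(n) vs O(log n): Higher order terms dominate.

Answer: A) O(n) grows faster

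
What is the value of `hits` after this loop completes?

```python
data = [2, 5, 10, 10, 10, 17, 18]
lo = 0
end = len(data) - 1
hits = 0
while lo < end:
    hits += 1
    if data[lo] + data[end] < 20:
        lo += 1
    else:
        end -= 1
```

Steps to find pair summing to 20
`hits` takes the values: 0 → 1 → 2 → 3 → 4 → 5 → 6

Answer: 6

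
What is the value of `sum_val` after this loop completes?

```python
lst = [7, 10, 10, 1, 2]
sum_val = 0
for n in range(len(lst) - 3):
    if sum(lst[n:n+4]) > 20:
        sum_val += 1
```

Count windows with sum > 20
`sum_val` takes the values: 0 → 1 → 2

Answer: 2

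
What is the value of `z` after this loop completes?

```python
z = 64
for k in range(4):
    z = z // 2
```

Halve 4 times: 64 // 2^4 = 4
`z` takes the values: 64 → 32 → 16 → 8 → 4

Answer: 4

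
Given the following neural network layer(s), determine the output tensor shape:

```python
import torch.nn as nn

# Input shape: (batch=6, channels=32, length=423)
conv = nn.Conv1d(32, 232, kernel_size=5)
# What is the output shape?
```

Input: (6, 32, 423) -> Output: (6, 232, 419)

Answer: (6, 232, 419)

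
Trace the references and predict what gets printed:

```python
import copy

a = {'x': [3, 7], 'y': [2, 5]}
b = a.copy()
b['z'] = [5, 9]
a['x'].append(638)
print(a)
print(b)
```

Key concept: shallow copy of dict with mutable values.
Step by step:
`a = {'x': [3, 7], 'y': [2, 5]}` → a = {'x': [3, 7], 'y': [2, 5]}
`b = a.copy()` → b = {'x': [3, 7], 'y': [2, 5]}
`b['z'] = [5, 9]` → b = {'x': [3, 7], 'y': [2, 5], 'z': [5, 9]}
`a['x'].append(638)` → a = {'x': [3, 7, 638], 'y': [2, 5]}; b = {'x': [3, 7, 638], 'y': [2, 5], 'z': [5, 9]}
`print(a)` → prints {'x': [3, 7, 638], 'y': [2, 5]}
`print(b)` → prints {'x': [3, 7, 638], 'y': [2, 5], 'z': [5, 9]}

Answer:
{'x': [3, 7, 638], 'y': [2, 5]}
{'x': [3, 7, 638], 'y': [2, 5], 'z': [5, 9]}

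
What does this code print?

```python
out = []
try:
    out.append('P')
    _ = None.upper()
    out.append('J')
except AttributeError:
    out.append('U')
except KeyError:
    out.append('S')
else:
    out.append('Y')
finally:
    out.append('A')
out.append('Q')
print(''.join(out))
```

Execution trace: 'P' (try body) → 'U' (except AttributeError) → 'A' (finally) → 'Q' (after the try/except). Output: PUAQ

Answer: PUAQ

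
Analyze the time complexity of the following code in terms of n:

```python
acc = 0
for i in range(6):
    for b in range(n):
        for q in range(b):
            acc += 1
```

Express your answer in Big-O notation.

Each loop level contributes: 1 × n × n. Multiplying the contributions gives O(n^2).

Answer: O(n^2)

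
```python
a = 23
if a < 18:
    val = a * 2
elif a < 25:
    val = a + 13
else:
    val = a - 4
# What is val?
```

Trace:
`a = 23` → a = 23
`if a < 18: ...` → a < 18 is False, a < 25 is True → val = 36
So val = 36

Answer: 36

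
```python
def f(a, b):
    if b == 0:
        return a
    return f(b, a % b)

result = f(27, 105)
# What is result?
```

f(27, 105) -> f(105, 27) -> f(27, 24) -> f(24, 3) -> f(3, 0) -> 3

Answer: 3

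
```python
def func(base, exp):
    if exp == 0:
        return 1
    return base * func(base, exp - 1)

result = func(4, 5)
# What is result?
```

func(4, 5) = 4 * 4 * 4 * 4 * 4 = 1024

Answer: 1024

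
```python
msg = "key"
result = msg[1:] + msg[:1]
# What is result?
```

Trace:
`msg = "key"` → msg = 'key'
`result = msg[1:] + msg[:1]` → result = 'eyk'
So result = 'eyk'

Answer: 'eyk'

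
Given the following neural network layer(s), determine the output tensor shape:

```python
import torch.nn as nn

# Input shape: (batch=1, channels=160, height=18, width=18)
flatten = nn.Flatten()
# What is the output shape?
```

Input: (1, 160, 18, 18) -> Output: (1, 51840)

Answer: (1, 51840)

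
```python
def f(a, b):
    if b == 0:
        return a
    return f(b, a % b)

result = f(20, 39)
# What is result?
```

f(20, 39) -> f(39, 20) -> f(20, 19) -> f(19, 1) -> f(1, 0) -> 1

Answer: 1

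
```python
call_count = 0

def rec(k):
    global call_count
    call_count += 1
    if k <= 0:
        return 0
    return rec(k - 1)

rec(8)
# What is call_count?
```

Linear recursion stepping by 1: 9 calls from k=8 down to ≤0.

Answer: 9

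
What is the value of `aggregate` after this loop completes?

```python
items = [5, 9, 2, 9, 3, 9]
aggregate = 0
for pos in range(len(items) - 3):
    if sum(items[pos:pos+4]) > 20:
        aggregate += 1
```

Count windows with sum > 20
`aggregate` takes the values: 0 → 1 → 2 → 3

Answer: 3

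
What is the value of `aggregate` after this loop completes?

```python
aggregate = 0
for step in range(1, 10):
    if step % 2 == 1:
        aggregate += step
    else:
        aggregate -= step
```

Add odd, subtract even
`aggregate` takes the values: 0 → 1 → -1 → 2 → -2 → 3 → -3 → 4 → -4 → 5

Answer: 5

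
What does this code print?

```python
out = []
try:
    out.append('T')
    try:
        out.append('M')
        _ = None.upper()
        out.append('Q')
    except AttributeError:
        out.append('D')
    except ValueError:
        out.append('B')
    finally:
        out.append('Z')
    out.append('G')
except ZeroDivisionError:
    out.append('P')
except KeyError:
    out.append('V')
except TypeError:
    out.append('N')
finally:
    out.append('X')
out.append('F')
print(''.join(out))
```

Execution trace: 'T' (try body) → 'M' (inner try body) → 'D' (inner except AttributeError) → 'Z' (inner finally) → 'G' (try body, no exception) → 'X' (finally) → 'F' (after the try/except). Output: TMDZGXF

Answer: TMDZGXF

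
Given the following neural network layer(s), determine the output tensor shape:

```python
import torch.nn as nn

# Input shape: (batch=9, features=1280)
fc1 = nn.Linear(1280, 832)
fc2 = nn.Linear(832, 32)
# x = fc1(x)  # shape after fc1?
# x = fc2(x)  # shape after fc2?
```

Input: (9, 1280) -> after fc1: (9, 832) -> Output: (9, 32)

Answer: (9, 32)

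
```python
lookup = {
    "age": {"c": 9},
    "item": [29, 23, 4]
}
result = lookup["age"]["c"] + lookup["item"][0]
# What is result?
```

Trace:
`lookup = { ...` → lookup = {'age': {'c': 9}, 'item': [29, 23, 4]}
`result = lookup["age"]["c"] + lookup["item"][0]` → result = 38
So result = 38

Answer: 38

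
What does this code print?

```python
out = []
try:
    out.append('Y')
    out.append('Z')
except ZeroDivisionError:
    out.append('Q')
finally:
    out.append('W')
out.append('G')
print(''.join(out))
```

Execution trace: 'Y' (try body) → 'Z' (try body, no exception) → 'W' (finally) → 'G' (after the try/except). Output: YZWG

Answer: YZWG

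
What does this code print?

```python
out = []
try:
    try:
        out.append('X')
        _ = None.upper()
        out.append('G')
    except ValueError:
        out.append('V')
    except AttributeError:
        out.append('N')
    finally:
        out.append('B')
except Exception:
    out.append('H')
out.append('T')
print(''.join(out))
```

Execution trace: 'X' (inner try body) → 'N' (inner except AttributeError) → 'B' (inner finally) → 'T' (after the try/except). Output: XNBT

Answer: XNBT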